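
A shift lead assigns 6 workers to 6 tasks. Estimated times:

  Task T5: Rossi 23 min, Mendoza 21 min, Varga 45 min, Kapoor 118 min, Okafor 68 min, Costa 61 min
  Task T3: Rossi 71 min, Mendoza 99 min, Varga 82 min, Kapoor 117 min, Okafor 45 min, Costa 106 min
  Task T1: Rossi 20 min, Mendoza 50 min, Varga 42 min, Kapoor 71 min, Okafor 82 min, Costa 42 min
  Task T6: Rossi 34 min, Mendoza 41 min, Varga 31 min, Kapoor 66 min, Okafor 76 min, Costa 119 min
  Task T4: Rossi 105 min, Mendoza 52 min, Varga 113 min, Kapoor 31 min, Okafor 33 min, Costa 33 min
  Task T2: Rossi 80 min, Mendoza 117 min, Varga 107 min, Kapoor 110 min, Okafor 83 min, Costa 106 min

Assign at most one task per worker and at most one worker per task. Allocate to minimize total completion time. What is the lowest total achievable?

Treat this as an assignment problem: match each worker to one task.
Optimal: Rossi→Task T2 (80 min), Mendoza→Task T5 (21 min), Varga→Task T6 (31 min), Kapoor→Task T4 (31 min), Okafor→Task T3 (45 min), Costa→Task T1 (42 min) — total 80+21+31+31+45+42 = 250 min.
Min-entry greedy (repeatedly take the single cheapest remaining cell) gives 254 min, worse by 4.
Checked against all permutations: 250 min is optimal.

Minimum total: 250 min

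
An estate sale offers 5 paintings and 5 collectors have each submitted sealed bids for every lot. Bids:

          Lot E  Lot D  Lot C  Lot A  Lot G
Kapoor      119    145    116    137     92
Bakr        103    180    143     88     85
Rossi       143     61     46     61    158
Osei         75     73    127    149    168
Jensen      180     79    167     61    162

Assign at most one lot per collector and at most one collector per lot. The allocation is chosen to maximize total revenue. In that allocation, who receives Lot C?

Optimal: Kapoor→Lot A ($137), Bakr→Lot D ($180), Rossi→Lot E ($143), Osei→Lot G ($168), Jensen→Lot C ($167) — total 137+180+143+168+167 = $795.
Column-greedy (each lot in turn goes to its best remaining collector) gives $782, worse by 13.
Jensen's own top lot is Lot E ($180), but forcing Jensen→Lot E and reassigning the rest optimally gives only $783 — worse by 12.

Jensen receives Lot C.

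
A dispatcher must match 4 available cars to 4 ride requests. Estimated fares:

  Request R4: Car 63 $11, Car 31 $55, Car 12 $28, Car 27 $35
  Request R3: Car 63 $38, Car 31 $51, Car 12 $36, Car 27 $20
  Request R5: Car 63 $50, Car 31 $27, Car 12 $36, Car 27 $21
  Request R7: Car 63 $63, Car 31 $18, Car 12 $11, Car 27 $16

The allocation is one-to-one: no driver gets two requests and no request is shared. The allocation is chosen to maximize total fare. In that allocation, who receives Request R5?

Car 12 receives Request R5.

Optimal: Car 63→Request R7 ($63), Car 31→Request R3 ($51), Car 12→Request R5 ($36), Car 27→Request R4 ($35) — total 63+51+36+35 = $185.
Row-greedy (each driver in turn takes its best remaining request) gives $175, worse by 10.
Swapping Car 63↔Car 31 (Car 63→Request R3 $38, Car 31→Request R7 $18) loses 58.
Car 12's own top request is Request R3 ($36), but forcing Car 12→Request R3 and reassigning the rest optimally gives only $175 — worse by 10.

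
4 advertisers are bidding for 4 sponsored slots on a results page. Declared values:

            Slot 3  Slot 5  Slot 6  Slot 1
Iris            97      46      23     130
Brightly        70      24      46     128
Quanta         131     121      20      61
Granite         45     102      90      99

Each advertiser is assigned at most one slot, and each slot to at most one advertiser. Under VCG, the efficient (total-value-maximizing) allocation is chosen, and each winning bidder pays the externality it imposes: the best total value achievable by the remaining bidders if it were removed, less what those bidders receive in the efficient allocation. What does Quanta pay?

Efficient allocation: Iris→Slot 3 ($97), Brightly→Slot 1 ($128), Quanta→Slot 5 ($121), Granite→Slot 6 ($90); total welfare W = $436.
Quanta receives Slot 5 at value $121, so the others get W − 121 = $315.
Without Quanta: best allocation of the remaining 3 bidders over all 4 slots is Iris→Slot 3 ($97), Brightly→Slot 1 ($128), Granite→Slot 5 ($102), total $327.
VCG payment = (others' best without Quanta) − (others' welfare with Quanta) = 327 − 315 = $12.

Quanta pays $12.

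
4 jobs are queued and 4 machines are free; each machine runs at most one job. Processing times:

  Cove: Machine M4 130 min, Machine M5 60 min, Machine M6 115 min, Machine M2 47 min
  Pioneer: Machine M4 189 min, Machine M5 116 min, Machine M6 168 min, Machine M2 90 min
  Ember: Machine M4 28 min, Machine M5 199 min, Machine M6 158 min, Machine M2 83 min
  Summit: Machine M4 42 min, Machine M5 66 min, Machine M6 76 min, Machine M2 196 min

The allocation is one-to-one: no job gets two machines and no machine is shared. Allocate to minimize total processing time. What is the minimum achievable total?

Min total: 254 min

Optimal: Cove→Machine M5 (60 min), Pioneer→Machine M2 (90 min), Ember→Machine M4 (28 min), Summit→Machine M6 (76 min) — total 60+90+28+76 = 254 min.
Row-greedy (each job in turn takes its cheapest remaining machine) gives 267 min, worse by 13.
Next-best assignment: Cove→Machine M2, Pioneer→Machine M5, Ember→Machine M4, Summit→Machine M6 = 267 min.
Swapping Cove↔Summit (Cove→Machine M6 115 min, Summit→Machine M5 66 min) adds 45.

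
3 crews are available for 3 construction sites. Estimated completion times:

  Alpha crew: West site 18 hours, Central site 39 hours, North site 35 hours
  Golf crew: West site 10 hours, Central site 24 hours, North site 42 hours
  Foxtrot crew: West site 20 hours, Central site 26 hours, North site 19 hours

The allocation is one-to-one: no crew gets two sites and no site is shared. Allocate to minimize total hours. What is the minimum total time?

Minimum total: 61 hours

Optimal: Alpha crew→West site (18 hours), Golf crew→Central site (24 hours), Foxtrot crew→North site (19 hours) — total 18+24+19 = 61 hours.
Column-greedy (each site in turn goes to its cheapest remaining crew) gives 71 hours, worse by 10.
Next-best assignment: Alpha crew→Central site, Golf crew→West site, Foxtrot crew→North site = 68 hours.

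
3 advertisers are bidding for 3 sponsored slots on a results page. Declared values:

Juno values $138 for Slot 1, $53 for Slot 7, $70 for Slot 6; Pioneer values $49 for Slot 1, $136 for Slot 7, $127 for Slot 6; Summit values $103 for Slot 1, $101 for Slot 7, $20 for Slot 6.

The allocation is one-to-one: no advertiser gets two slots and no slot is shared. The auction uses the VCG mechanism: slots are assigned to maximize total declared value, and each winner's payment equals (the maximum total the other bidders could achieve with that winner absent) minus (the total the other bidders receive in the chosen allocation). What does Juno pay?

Juno pays $11.

Efficient allocation: Juno→Slot 1 ($138), Pioneer→Slot 6 ($127), Summit→Slot 7 ($101); total welfare W = $366.
Juno receives Slot 1 at value $138, so the others get W − 138 = $228.
Without Juno: best allocation of the remaining 2 bidders over all 3 slots is Pioneer→Slot 7 ($136), Summit→Slot 1 ($103), total $239.
VCG payment = (others' best without Juno) − (others' welfare with Juno) = 239 − 228 = $11.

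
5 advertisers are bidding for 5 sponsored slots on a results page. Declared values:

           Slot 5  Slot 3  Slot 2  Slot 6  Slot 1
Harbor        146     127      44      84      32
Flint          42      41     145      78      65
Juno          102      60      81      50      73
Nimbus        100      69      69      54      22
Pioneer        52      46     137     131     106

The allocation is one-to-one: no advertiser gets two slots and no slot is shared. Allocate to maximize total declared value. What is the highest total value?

Optimal: Harbor→Slot 3 ($127), Flint→Slot 2 ($145), Juno→Slot 1 ($73), Nimbus→Slot 5 ($100), Pioneer→Slot 6 ($131) — total 127+145+73+100+131 = $576.
Column-greedy (each slot in turn goes to its best remaining advertiser) gives $564, worse by 12.
No other one-to-one assignment exceeds $576.

Maximum total: $576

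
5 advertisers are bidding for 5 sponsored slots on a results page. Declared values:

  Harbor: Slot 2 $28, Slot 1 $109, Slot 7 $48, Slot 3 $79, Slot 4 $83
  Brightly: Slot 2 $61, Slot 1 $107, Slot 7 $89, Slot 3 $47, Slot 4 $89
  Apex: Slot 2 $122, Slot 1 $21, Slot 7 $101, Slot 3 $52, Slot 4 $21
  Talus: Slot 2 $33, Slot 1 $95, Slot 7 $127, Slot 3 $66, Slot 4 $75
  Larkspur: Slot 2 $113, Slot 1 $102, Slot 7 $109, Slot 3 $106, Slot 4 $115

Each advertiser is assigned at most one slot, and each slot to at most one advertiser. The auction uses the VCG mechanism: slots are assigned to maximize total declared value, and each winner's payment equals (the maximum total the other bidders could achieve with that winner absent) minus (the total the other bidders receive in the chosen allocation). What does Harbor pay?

Efficient allocation: Harbor→Slot 1 ($109), Brightly→Slot 4 ($89), Apex→Slot 2 ($122), Talus→Slot 7 ($127), Larkspur→Slot 3 ($106); total welfare W = $553.
Harbor receives Slot 1 at value $109, so the others get W − 109 = $444.
Without Harbor: best allocation of the remaining 4 bidders over all 5 slots is Brightly→Slot 1 ($107), Apex→Slot 2 ($122), Talus→Slot 7 ($127), Larkspur→Slot 4 ($115), total $471.
VCG payment = (others' best without Harbor) − (others' welfare with Harbor) = 471 − 444 = $27.

Harbor pays $27.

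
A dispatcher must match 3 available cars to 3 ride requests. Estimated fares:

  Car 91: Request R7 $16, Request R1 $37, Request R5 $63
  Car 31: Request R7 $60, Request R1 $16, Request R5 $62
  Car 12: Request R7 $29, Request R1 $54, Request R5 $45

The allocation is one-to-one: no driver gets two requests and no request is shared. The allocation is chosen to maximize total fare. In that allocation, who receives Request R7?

Optimal: Car 91→Request R5 ($63), Car 31→Request R7 ($60), Car 12→Request R1 ($54) — total 63+60+54 = $177.
Next-best assignment: Car 91→Request R1, Car 31→Request R7, Car 12→Request R5 = $142.
Car 31's own top request is Request R5 ($62), but forcing Car 31→Request R5 and reassigning the rest optimally gives only $132 — worse by 45.

Car 31 receives Request R7.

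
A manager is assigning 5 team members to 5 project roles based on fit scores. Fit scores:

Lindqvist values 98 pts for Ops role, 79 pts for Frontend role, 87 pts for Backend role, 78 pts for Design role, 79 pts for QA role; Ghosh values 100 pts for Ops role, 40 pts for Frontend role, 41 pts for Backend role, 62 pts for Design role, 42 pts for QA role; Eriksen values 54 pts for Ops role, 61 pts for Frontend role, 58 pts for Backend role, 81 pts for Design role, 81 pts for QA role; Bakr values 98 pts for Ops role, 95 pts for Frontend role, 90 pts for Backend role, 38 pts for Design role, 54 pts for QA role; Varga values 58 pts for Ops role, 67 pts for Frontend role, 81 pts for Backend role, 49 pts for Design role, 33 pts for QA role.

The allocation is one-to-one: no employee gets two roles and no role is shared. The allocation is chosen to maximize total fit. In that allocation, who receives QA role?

Optimal: Lindqvist→QA role (79 pts), Ghosh→Ops role (100 pts), Eriksen→Design role (81 pts), Bakr→Frontend role (95 pts), Varga→Backend role (81 pts) — total 79+100+81+95+81 = 436 pts.
Row-greedy (each employee in turn takes its best remaining role) gives 417 pts, worse by 19.
Lindqvist's own top role is Ops role (98 pts), but forcing Lindqvist→Ops role and reassigning the rest optimally gives only 417 pts — worse by 19.

Lindqvist receives QA role.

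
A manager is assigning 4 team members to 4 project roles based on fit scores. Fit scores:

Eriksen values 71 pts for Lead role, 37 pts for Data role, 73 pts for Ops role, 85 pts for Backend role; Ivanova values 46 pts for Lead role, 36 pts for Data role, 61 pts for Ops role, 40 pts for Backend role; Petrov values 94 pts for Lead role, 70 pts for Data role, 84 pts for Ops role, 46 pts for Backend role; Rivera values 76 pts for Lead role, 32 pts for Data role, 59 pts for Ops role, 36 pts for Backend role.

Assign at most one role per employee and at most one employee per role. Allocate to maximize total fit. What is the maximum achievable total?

Treat this as an assignment problem: match each employee to one role.
Optimal: Eriksen→Backend role (85 pts), Ivanova→Ops role (61 pts), Petrov→Data role (70 pts), Rivera→Lead role (76 pts) — total 85+61+70+76 = 292 pts.
Row-greedy (each employee in turn takes its best remaining role) gives 272 pts, worse by 20.
Next-best assignment: Eriksen→Backend role, Ivanova→Data role, Petrov→Ops role, Rivera→Lead role = 281 pts.
Checked against all permutations: 292 pts is optimal.

Max total: 292 pts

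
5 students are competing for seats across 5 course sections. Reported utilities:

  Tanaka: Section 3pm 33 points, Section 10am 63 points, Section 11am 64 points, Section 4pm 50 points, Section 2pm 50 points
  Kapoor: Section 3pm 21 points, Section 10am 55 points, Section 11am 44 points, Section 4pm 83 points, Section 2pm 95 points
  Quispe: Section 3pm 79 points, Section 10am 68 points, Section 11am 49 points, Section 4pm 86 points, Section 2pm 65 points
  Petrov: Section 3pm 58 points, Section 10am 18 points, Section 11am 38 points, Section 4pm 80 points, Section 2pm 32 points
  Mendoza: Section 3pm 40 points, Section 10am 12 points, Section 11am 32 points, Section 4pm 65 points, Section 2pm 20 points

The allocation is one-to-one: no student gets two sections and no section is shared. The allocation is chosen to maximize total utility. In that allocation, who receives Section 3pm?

This is a one-to-one assignment (maximum-weight bipartite matching).
Optimal: Tanaka→Section 11am (64 points), Kapoor→Section 2pm (95 points), Quispe→Section 10am (68 points), Petrov→Section 3pm (58 points), Mendoza→Section 4pm (65 points) — total 64+95+68+58+65 = 350 points.
Row-greedy (each student in turn takes its best remaining section) gives 315 points, worse by 35.
Swapping Tanaka↔Mendoza (Tanaka→Section 4pm 50 points, Mendoza→Section 11am 32 points) loses 47.
Every other assignment is strictly worse.
Petrov's own top section is Section 4pm (80 points), but forcing Petrov→Section 4pm and reassigning the rest optimally gives only 349 points — worse by 1.

Petrov receives Section 3pm.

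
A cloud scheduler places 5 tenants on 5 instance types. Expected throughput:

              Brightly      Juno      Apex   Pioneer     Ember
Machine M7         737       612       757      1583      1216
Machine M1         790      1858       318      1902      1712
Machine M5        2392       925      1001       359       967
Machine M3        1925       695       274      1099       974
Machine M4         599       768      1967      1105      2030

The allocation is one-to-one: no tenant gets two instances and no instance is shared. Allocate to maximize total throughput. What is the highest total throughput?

Optimal: Brightly→Machine M5 (2392 ops/s), Juno→Machine M1 (1858 ops/s), Apex→Machine M4 (1967 ops/s), Pioneer→Machine M7 (1583 ops/s), Ember→Machine M3 (974 ops/s) — total 2392+1858+1967+1583+974 = 8774 ops/s.
Max-entry greedy (repeatedly take the single best remaining cell) gives 7776 ops/s, worse by 998.
Checked against all permutations: 8774 ops/s is optimal.

Maximum total: 8774 ops/s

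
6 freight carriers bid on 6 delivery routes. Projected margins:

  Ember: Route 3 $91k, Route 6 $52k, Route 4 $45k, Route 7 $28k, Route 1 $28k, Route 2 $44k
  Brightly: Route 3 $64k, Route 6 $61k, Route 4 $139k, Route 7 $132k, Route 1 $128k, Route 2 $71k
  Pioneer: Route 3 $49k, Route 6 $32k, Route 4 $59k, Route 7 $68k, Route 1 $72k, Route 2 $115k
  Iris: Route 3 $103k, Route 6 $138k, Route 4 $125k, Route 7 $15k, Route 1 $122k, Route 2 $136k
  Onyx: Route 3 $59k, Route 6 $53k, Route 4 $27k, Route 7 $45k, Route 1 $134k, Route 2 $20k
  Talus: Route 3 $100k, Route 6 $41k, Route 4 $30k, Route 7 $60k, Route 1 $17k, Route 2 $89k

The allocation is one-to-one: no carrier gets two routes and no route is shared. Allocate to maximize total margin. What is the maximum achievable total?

Max total: $677k

Optimal: Ember→Route 3 ($91k), Brightly→Route 4 ($139k), Pioneer→Route 2 ($115k), Iris→Route 6 ($138k), Onyx→Route 1 ($134k), Talus→Route 7 ($60k) — total 91+139+115+138+134+60 = $677k.
Column-greedy (each route in turn goes to its best remaining carrier) gives $461k, worse by 216.
No other one-to-one assignment exceeds $677k.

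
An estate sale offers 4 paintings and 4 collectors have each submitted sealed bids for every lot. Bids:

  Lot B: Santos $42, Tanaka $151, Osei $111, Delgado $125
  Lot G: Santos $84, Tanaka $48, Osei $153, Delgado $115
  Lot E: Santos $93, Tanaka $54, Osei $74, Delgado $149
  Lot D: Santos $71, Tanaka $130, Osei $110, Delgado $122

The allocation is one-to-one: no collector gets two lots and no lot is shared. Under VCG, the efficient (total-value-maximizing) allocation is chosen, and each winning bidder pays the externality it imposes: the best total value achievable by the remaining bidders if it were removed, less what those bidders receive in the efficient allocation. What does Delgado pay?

Efficient allocation: Santos→Lot D ($71), Tanaka→Lot B ($151), Osei→Lot G ($153), Delgado→Lot E ($149); total welfare W = $524.
Delgado receives Lot E at value $149, so the others get W − 149 = $375.
Without Delgado: best allocation of the remaining 3 bidders over all 4 lots is Santos→Lot E ($93), Tanaka→Lot B ($151), Osei→Lot G ($153), total $397.
VCG payment = (others' best without Delgado) − (others' welfare with Delgado) = 397 − 375 = $22.

Delgado pays $22.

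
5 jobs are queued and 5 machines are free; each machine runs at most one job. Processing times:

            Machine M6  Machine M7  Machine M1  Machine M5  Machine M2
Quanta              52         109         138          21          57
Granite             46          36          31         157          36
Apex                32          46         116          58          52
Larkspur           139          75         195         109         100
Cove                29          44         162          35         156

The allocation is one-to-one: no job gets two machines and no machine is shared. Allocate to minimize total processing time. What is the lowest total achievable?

Minimum total: 208 min

Treat this as an assignment problem: match each job to one machine.
Optimal: Quanta→Machine M5 (21 min), Granite→Machine M1 (31 min), Apex→Machine M2 (52 min), Larkspur→Machine M7 (75 min), Cove→Machine M6 (29 min) — total 21+31+52+75+29 = 208 min.
Row-greedy (each job in turn takes its cheapest remaining machine) gives 315 min, worse by 107.
Next-best assignment: Quanta→Machine M5, Granite→Machine M1, Apex→Machine M7, Larkspur→Machine M2, Cove→Machine M6 = 227 min.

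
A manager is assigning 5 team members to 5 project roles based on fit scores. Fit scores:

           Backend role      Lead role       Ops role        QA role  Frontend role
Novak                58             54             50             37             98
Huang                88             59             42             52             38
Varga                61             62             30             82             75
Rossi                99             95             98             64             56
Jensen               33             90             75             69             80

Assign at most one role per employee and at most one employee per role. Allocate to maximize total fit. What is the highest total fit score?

Max total: 456 pts

Treat this as an assignment problem: match each employee to one role.
Optimal: Novak→Frontend role (98 pts), Huang→Backend role (88 pts), Varga→QA role (82 pts), Rossi→Ops role (98 pts), Jensen→Lead role (90 pts) — total 98+88+82+98+90 = 456 pts.
Max-entry greedy (repeatedly take the single best remaining cell) gives 411 pts, worse by 45.
Swapping Huang↔Novak (Huang→Frontend role 38 pts, Novak→Backend role 58 pts) loses 90.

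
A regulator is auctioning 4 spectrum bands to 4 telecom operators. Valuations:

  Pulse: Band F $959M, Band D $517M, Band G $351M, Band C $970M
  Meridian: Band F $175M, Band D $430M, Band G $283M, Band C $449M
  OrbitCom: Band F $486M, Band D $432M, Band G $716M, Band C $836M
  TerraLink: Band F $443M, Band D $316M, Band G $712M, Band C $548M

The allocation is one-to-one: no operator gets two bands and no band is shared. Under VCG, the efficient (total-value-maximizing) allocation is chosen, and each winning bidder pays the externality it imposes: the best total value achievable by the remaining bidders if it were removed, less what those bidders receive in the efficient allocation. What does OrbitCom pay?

Efficient allocation: Pulse→Band F ($959M), Meridian→Band D ($430M), OrbitCom→Band C ($836M), TerraLink→Band G ($712M); total welfare W = $2937M.
OrbitCom receives Band C at value $836M, so the others get W − 836 = $2101M.
Without OrbitCom: best allocation of the remaining 3 bidders over all 4 bands is Pulse→Band F ($959M), Meridian→Band C ($449M), TerraLink→Band G ($712M), total $2120M.
VCG payment = (others' best without OrbitCom) − (others' welfare with OrbitCom) = 2120 − 2101 = $19M.

OrbitCom pays $19M.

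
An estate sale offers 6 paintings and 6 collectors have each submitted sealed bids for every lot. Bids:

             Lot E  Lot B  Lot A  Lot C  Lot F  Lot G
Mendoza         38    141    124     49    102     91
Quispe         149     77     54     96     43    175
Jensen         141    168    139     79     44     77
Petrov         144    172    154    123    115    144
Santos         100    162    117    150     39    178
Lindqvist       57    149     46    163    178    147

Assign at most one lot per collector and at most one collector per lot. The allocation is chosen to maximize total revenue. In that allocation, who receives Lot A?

Mendoza receives Lot A.

Optimal: Mendoza→Lot A ($124), Quispe→Lot G ($175), Jensen→Lot E ($141), Petrov→Lot B ($172), Santos→Lot C ($150), Lindqvist→Lot F ($178) — total 124+175+141+172+150+178 = $940.
Next-best assignment: Mendoza→Lot B, Quispe→Lot G, Jensen→Lot E, Petrov→Lot A, Santos→Lot C, Lindqvist→Lot F = $939.
Mendoza's own top lot is Lot B ($141), but forcing Mendoza→Lot B and reassigning the rest optimally gives only $939 — worse by 1.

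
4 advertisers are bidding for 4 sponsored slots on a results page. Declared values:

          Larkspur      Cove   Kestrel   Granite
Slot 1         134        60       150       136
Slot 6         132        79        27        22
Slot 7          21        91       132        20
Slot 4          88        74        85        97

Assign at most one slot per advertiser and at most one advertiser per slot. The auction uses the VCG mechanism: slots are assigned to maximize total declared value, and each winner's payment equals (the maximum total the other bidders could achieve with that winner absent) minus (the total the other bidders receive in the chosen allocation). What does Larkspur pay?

Efficient allocation: Larkspur→Slot 6 ($132), Cove→Slot 4 ($74), Kestrel→Slot 7 ($132), Granite→Slot 1 ($136); total welfare W = $474.
Larkspur receives Slot 6 at value $132, so the others get W − 132 = $342.
Without Larkspur: best allocation of the remaining 3 bidders over all 4 slots is Cove→Slot 6 ($79), Kestrel→Slot 7 ($132), Granite→Slot 1 ($136), total $347.
VCG payment = (others' best without Larkspur) − (others' welfare with Larkspur) = 347 − 342 = $5.

Larkspur pays $5.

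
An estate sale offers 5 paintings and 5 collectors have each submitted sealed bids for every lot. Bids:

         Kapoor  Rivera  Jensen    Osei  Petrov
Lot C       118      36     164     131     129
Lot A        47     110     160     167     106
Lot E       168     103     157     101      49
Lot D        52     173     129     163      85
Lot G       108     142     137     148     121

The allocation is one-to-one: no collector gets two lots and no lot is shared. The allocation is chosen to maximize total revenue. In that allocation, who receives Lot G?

Optimal: Kapoor→Lot E ($168), Rivera→Lot D ($173), Jensen→Lot C ($164), Osei→Lot A ($167), Petrov→Lot G ($121) — total 168+173+164+167+121 = $793.
Next-best assignment: Kapoor→Lot E, Rivera→Lot D, Jensen→Lot A, Osei→Lot G, Petrov→Lot C = $778.
Petrov's own top lot is Lot C ($129), but forcing Petrov→Lot C and reassigning the rest optimally gives only $778 — worse by 15.

Petrov receives Lot G.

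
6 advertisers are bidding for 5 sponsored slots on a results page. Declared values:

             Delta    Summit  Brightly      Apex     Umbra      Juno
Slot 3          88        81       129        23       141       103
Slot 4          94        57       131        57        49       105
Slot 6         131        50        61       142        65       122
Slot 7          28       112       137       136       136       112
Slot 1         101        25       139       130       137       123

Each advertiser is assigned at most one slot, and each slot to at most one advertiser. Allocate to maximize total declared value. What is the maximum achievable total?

Max total: $662

Treat this as an assignment problem: match each advertiser to one slot.
Optimal: Umbra→Slot 3 ($141), Brightly→Slot 4 ($131), Delta→Slot 6 ($131), Apex→Slot 7 ($136), Juno→Slot 1 ($123) — total 141+131+131+136+123 = $662.
No other one-to-one assignment exceeds $662.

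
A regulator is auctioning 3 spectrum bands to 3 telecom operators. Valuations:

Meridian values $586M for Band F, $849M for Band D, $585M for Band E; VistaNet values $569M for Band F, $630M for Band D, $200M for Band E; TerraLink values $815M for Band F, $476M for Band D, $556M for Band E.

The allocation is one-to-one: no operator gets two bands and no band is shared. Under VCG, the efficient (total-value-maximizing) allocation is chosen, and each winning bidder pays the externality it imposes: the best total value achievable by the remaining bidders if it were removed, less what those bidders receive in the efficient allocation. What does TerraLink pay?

Efficient allocation: Meridian→Band E ($585M), VistaNet→Band D ($630M), TerraLink→Band F ($815M); total welfare W = $2030M.
TerraLink receives Band F at value $815M, so the others get W − 815 = $1215M.
Without TerraLink: best allocation of the remaining 2 bidders over all 3 bands is Meridian→Band D ($849M), VistaNet→Band F ($569M), total $1418M.
VCG payment = (others' best without TerraLink) − (others' welfare with TerraLink) = 1418 − 1215 = $203M.

TerraLink pays $203M.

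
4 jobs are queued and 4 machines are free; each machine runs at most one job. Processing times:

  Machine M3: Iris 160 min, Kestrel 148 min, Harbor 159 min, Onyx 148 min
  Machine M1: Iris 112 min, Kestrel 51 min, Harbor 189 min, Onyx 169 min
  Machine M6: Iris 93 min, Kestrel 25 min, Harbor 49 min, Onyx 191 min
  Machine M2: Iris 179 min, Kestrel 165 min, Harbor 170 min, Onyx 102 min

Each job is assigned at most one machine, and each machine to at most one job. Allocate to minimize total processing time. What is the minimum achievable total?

Min total: 362 min

Optimal: Iris→Machine M3 (160 min), Kestrel→Machine M1 (51 min), Harbor→Machine M6 (49 min), Onyx→Machine M2 (102 min) — total 160+51+49+102 = 362 min.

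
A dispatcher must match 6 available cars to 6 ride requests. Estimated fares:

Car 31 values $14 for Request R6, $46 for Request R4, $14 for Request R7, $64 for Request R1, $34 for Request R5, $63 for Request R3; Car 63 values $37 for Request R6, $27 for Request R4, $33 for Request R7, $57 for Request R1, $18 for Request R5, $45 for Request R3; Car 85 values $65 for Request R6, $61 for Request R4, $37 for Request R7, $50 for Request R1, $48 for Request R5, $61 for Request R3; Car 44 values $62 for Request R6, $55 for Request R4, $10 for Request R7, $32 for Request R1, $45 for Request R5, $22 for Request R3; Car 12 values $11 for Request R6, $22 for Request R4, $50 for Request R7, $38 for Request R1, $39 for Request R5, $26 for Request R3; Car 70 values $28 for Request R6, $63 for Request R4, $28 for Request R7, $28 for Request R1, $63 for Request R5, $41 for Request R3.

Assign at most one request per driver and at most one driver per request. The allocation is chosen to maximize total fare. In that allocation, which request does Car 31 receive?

Car 31 receives Request R3.

Optimal: Car 31→Request R3 ($63), Car 63→Request R1 ($57), Car 85→Request R4 ($61), Car 44→Request R6 ($62), Car 12→Request R7 ($50), Car 70→Request R5 ($63) — total 63+57+61+62+50+63 = $356.
Max-entry greedy (repeatedly take the single best remaining cell) gives $332, worse by 24.
No other one-to-one assignment exceeds $356.
Car 31's own top request is Request R1 ($64), but forcing Car 31→Request R1 and reassigning the rest optimally gives only $345 — worse by 11.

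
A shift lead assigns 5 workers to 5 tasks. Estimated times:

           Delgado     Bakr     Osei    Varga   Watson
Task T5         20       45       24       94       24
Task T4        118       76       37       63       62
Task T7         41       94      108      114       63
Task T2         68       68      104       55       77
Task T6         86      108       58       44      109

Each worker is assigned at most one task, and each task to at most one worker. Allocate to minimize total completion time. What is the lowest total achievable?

Optimal: Delgado→Task T7 (41 min), Bakr→Task T2 (68 min), Osei→Task T4 (37 min), Varga→Task T6 (44 min), Watson→Task T5 (24 min) — total 41+68+37+44+24 = 214 min.
Next-best assignment: Delgado→Task T5, Bakr→Task T2, Osei→Task T4, Varga→Task T6, Watson→Task T7 = 232 min.

Min total: 214 min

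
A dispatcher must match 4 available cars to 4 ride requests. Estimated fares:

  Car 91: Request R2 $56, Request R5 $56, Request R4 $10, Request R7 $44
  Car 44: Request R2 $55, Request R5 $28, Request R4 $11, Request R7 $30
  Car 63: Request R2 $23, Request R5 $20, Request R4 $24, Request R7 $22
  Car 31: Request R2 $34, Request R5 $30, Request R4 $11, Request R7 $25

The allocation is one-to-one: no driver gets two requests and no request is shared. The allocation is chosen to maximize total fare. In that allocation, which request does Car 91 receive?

Optimal: Car 91→Request R5 ($56), Car 44→Request R2 ($55), Car 63→Request R4 ($24), Car 31→Request R7 ($25) — total 56+55+24+25 = $160.
Next-best assignment: Car 91→Request R7, Car 44→Request R2, Car 63→Request R4, Car 31→Request R5 = $153.
Swapping Car 63↔Car 44 (Car 63→Request R2 $23, Car 44→Request R4 $11) loses 45.
Checked against all permutations: $160 is optimal.
Car 91's own top request is Request R2 ($56), but forcing Car 91→Request R2 and reassigning the rest optimally gives only $140 — worse by 20.

Car 91 receives Request R5.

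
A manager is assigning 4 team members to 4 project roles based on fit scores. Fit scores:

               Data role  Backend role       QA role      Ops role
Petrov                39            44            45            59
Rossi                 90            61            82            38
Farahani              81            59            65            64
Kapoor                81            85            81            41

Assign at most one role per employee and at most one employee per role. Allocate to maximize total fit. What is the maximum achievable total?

Treat this as an assignment problem: match each employee to one role.
Optimal: Petrov→Ops role (59 pts), Rossi→QA role (82 pts), Farahani→Data role (81 pts), Kapoor→Backend role (85 pts) — total 59+82+81+85 = 307 pts.
Max-entry greedy (repeatedly take the single best remaining cell) gives 299 pts, worse by 8.
Next-best assignment: Petrov→Ops role, Rossi→Data role, Farahani→QA role, Kapoor→Backend role = 299 pts.

Max total: 307 pts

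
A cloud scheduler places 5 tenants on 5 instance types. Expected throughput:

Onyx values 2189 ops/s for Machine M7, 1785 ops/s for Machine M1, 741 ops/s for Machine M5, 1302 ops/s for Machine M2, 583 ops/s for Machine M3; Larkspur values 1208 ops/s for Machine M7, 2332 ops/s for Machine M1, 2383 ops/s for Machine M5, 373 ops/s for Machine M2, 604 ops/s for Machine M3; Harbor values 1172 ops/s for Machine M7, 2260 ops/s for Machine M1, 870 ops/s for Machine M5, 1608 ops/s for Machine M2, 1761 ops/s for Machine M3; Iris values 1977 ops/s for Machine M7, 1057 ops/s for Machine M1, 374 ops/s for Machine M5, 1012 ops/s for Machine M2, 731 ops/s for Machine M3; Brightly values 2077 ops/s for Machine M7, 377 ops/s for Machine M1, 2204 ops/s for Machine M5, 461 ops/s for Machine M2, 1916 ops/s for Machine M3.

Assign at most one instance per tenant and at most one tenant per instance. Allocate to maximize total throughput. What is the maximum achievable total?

Max total: 9838 ops/s

Treat this as an assignment problem: match each tenant to one instance.
Optimal: Onyx→Machine M2 (1302 ops/s), Larkspur→Machine M5 (2383 ops/s), Harbor→Machine M1 (2260 ops/s), Iris→Machine M7 (1977 ops/s), Brightly→Machine M3 (1916 ops/s) — total 1302+2383+2260+1977+1916 = 9838 ops/s.
Column-greedy (each instance in turn goes to its best remaining tenant) gives 9064 ops/s, worse by 774.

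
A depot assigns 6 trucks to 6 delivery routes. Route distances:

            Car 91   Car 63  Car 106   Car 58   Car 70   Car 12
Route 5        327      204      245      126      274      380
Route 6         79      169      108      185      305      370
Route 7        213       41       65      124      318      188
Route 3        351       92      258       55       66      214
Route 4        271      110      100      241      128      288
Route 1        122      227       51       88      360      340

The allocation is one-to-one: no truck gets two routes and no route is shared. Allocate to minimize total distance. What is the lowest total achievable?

Minimum total: 620 km

Optimal: Car 91→Route 6 (79 km), Car 63→Route 4 (110 km), Car 106→Route 1 (51 km), Car 58→Route 5 (126 km), Car 70→Route 3 (66 km), Car 12→Route 7 (188 km) — total 79+110+51+126+66+188 = 620 km.
Min-entry greedy (repeatedly take the single cheapest remaining cell) gives 734 km, worse by 114.
Next-best assignment: Car 91→Route 6, Car 63→Route 7, Car 106→Route 1, Car 58→Route 5, Car 70→Route 4, Car 12→Route 3 = 639 km.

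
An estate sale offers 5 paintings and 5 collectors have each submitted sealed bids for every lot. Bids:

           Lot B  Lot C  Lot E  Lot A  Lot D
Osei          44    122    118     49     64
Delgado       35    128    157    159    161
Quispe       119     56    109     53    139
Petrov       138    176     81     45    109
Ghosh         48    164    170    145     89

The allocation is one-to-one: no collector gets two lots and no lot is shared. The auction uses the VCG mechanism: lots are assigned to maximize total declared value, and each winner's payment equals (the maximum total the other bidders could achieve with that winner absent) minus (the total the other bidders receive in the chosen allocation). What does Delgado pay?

Efficient allocation: Osei→Lot C ($122), Delgado→Lot A ($159), Quispe→Lot D ($139), Petrov→Lot B ($138), Ghosh→Lot E ($170); total welfare W = $728.
Delgado receives Lot A at value $159, so the others get W − 159 = $569.
Without Delgado: best allocation of the remaining 4 bidders over all 5 lots is Osei→Lot E ($118), Quispe→Lot D ($139), Petrov→Lot C ($176), Ghosh→Lot A ($145), total $578.
VCG payment = (others' best without Delgado) − (others' welfare with Delgado) = 578 − 569 = $9.

Delgado pays $9.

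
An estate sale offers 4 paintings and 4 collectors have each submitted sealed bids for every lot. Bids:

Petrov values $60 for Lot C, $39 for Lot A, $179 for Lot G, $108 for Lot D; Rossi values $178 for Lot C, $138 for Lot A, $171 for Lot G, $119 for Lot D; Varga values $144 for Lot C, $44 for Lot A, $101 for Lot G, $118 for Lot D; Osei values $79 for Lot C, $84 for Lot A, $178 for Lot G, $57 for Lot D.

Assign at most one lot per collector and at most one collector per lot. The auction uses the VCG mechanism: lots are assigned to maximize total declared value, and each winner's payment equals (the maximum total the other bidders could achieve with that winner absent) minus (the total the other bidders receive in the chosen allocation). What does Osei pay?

Efficient allocation: Petrov→Lot D ($108), Rossi→Lot A ($138), Varga→Lot C ($144), Osei→Lot G ($178); total welfare W = $568.
Osei receives Lot G at value $178, so the others get W − 178 = $390.
Without Osei: best allocation of the remaining 3 bidders over all 4 lots is Petrov→Lot G ($179), Rossi→Lot C ($178), Varga→Lot D ($118), total $475.
VCG payment = (others' best without Osei) − (others' welfare with Osei) = 475 − 390 = $85.

Osei pays $85.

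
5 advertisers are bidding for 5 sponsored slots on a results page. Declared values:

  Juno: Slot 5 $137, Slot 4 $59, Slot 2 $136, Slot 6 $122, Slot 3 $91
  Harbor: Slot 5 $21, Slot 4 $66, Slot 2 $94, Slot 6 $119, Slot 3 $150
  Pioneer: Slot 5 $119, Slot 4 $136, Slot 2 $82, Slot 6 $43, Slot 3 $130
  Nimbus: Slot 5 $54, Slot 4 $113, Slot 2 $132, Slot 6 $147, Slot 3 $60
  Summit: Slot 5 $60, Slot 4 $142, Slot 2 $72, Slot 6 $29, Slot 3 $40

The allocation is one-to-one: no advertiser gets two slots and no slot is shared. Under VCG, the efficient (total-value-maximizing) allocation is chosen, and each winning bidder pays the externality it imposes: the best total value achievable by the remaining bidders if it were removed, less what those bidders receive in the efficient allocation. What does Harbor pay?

Harbor pays $12.

Efficient allocation: Juno→Slot 2 ($136), Harbor→Slot 3 ($150), Pioneer→Slot 5 ($119), Nimbus→Slot 6 ($147), Summit→Slot 4 ($142); total welfare W = $694.
Harbor receives Slot 3 at value $150, so the others get W − 150 = $544.
Without Harbor: best allocation of the remaining 4 bidders over all 5 slots is Juno→Slot 5 ($137), Pioneer→Slot 3 ($130), Nimbus→Slot 6 ($147), Summit→Slot 4 ($142), total $556.
VCG payment = (others' best without Harbor) − (others' welfare with Harbor) = 556 − 544 = $12.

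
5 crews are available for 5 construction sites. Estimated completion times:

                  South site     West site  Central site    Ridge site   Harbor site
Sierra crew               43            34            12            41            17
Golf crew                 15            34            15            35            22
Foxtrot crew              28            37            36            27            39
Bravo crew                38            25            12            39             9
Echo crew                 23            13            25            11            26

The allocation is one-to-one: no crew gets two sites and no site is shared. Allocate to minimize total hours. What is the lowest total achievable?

Min total: 76 hours

This is the linear assignment problem.
Optimal: Sierra crew→Central site (12 hours), Golf crew→South site (15 hours), Foxtrot crew→Ridge site (27 hours), Bravo crew→Harbor site (9 hours), Echo crew→West site (13 hours) — total 12+15+27+9+13 = 76 hours.
Min-entry greedy (repeatedly take the single cheapest remaining cell) gives 84 hours, worse by 8.
Next-best assignment: Sierra crew→Central site, Golf crew→South site, Foxtrot crew→West site, Bravo crew→Harbor site, Echo crew→Ridge site = 84 hours.
Every other assignment is strictly worse.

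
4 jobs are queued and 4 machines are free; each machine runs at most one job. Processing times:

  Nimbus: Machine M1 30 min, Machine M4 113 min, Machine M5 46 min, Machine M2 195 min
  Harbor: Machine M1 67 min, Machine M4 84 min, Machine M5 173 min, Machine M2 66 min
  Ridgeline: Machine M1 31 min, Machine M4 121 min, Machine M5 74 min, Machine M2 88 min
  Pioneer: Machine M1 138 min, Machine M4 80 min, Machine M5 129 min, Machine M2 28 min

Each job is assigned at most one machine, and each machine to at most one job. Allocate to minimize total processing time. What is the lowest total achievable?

Min total: 189 min

Optimal: Nimbus→Machine M5 (46 min), Harbor→Machine M4 (84 min), Ridgeline→Machine M1 (31 min), Pioneer→Machine M2 (28 min) — total 46+84+31+28 = 189 min.
Row-greedy (each job in turn takes its cheapest remaining machine) gives 250 min, worse by 61.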